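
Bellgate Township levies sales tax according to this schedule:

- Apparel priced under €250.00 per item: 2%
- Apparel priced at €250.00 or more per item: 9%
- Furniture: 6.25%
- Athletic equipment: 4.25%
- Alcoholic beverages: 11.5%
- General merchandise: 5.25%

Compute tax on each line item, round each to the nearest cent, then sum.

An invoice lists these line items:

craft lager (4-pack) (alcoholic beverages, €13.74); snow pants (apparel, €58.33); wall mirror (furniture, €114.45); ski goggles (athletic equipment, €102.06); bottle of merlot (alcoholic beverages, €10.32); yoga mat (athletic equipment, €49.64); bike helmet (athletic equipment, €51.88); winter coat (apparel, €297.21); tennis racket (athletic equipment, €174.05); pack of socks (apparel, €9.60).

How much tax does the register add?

Craft lager (4-pack) €13.74: alcoholic beverages → 11.5% → €1.58
Snow pants €58.33: apparel, under €250.00 → 2% → €1.17
Wall mirror €114.45: furniture → 6.25% → €7.15
Ski goggles €102.06: athletic equipment → 4.25% → €4.34
Bottle of merlot €10.32: alcoholic beverages → 11.5% → €1.19
Yoga mat €49.64: athletic equipment → 4.25% → €2.11
Bike helmet €51.88: athletic equipment → 4.25% → €2.20
Winter coat €297.21: apparel, €250.00 or more → 9% → €26.75
Tennis racket €174.05: athletic equipment → 4.25% → €7.40
Pack of socks €9.60: apparel, under €250.00 → 2% → €0.19
Total tax = €1.58 + €1.17 + €7.15 + €4.34 + €1.19 + €2.11 + €2.20 + €26.75 + €7.40 + €0.19 = €54.08

€54.08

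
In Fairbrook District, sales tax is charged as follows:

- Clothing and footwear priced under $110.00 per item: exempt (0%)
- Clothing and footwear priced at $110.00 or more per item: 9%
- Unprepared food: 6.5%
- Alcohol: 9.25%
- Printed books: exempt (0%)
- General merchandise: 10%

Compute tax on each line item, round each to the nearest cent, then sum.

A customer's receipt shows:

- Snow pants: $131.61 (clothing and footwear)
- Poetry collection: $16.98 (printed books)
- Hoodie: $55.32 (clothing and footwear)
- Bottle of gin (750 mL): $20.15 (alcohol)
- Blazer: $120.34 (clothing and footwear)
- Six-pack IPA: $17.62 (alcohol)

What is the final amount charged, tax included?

$388.18

Snow pants $131.61: clothing and footwear, $110.00 or more → 9% → $11.84
Poetry collection $16.98: printed books → 0% → $0.00
Hoodie $55.32: clothing and footwear, under $110.00 → 0% → $0.00
Bottle of gin (750 mL) $20.15: alcohol → 9.25% → $1.86
Blazer $120.34: clothing and footwear, $110.00 or more → 9% → $10.83
Six-pack IPA $17.62: alcohol → 9.25% → $1.63
Subtotal = $362.02; tax = $26.16; total due = $388.18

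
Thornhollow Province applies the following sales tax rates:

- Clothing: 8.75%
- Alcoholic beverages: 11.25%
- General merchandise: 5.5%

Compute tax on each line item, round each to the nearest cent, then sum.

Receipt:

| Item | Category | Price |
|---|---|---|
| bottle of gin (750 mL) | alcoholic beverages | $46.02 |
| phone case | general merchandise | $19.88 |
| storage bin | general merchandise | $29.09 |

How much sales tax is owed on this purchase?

Bottle of gin (750 mL) $46.02: alcoholic beverages → 11.25% → $5.18
Phone case $19.88: general merchandise → 5.5% → $1.09
Storage bin $29.09: general merchandise → 5.5% → $1.60
Total tax = $5.18 + $1.09 + $1.60 = $7.87

$7.87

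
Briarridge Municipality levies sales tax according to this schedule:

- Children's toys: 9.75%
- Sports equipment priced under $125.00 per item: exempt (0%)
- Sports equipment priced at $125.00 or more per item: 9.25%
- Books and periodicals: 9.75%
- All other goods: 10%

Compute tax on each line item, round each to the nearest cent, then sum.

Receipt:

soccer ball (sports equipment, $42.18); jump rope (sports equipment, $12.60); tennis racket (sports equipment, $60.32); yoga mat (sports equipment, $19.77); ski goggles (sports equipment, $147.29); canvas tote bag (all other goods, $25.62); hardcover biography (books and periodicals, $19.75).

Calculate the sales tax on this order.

$18.11

Soccer ball $42.18: sports equipment, under $125.00 → 0% → $0.00
Jump rope $12.60: sports equipment, under $125.00 → 0% → $0.00
Tennis racket $60.32: sports equipment, under $125.00 → 0% → $0.00
Yoga mat $19.77: sports equipment, under $125.00 → 0% → $0.00
Ski goggles $147.29: sports equipment, $125.00 or more → 9.25% → $13.62
Canvas tote bag $25.62: all other goods → 10% → $2.56
Hardcover biography $19.75: books and periodicals → 9.75% → $1.93
Total tax = $13.62 + $2.56 + $1.93 = $18.11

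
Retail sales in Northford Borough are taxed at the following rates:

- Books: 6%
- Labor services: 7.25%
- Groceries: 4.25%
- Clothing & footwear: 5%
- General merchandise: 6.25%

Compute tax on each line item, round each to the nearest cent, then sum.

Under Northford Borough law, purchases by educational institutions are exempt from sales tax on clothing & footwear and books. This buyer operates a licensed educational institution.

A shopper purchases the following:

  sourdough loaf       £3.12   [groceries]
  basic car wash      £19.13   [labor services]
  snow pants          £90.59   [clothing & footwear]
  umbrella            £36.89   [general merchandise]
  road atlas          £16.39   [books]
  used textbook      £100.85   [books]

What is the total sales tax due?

£3.83

Sourdough loaf £3.12: groceries → 4.25% → £0.13
Basic car wash £19.13: labor services → 7.25% → £1.39
Snow pants £90.59: clothing & footwear, buyer-exempt → 0% → £0.00
Umbrella £36.89: general merchandise → 6.25% → £2.31
Road atlas £16.39: books, buyer-exempt → 0% → £0.00
Used textbook £100.85: books, buyer-exempt → 0% → £0.00
Total tax = £0.13 + £1.39 + £2.31 = £3.83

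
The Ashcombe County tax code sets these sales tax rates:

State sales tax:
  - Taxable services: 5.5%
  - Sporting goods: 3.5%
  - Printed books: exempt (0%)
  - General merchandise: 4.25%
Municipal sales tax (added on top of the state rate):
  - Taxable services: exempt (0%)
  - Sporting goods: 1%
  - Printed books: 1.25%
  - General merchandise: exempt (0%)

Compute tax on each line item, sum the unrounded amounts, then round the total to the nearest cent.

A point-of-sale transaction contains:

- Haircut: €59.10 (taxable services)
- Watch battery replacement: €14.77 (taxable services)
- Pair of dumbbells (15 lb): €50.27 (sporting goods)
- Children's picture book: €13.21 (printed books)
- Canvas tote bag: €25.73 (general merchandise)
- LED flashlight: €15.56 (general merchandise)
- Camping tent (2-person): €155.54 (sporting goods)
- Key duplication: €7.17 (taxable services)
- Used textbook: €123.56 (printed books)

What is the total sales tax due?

€17.18

Haircut €59.10: taxable services → 5.5% + 0% municipal = 5.5% → €3.2505
Watch battery replacement €14.77: taxable services → 5.5% + 0% municipal = 5.5% → €0.81235
Pair of dumbbells (15 lb) €50.27: sporting goods → 3.5% + 1% municipal = 4.5% → €2.26215
Children's picture book €13.21: printed books → 0% + 1.25% municipal = 1.25% → €0.165125
Canvas tote bag €25.73: general merchandise → 4.25% + 0% municipal = 4.25% → €1.093525
LED flashlight €15.56: general merchandise → 4.25% + 0% municipal = 4.25% → €0.6613
Camping tent (2-person) €155.54: sporting goods → 3.5% + 1% municipal = 4.5% → €6.9993
Key duplication €7.17: taxable services → 5.5% + 0% municipal = 5.5% → €0.39435
Used textbook €123.56: printed books → 0% + 1.25% municipal = 1.25% → €1.5445
Unrounded tax sum = €17.1831 → €17.18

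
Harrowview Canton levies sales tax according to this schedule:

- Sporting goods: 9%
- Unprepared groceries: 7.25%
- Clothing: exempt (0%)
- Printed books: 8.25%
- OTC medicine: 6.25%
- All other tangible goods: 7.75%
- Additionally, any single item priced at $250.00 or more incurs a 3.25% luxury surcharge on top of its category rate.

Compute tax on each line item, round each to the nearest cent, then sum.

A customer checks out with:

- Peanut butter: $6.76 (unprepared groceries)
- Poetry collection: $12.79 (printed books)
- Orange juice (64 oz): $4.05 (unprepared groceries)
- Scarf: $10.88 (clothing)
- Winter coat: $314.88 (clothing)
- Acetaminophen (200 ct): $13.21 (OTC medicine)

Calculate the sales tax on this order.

$12.90

Peanut butter $6.76: unprepared groceries → 7.25% → $0.49
Poetry collection $12.79: printed books → 8.25% → $1.06
Orange juice (64 oz) $4.05: unprepared groceries → 7.25% → $0.29
Scarf $10.88: clothing → 0% → $0.00
Winter coat $314.88: clothing → 0% + 3.25% surcharge = 3.25% → $10.23
Acetaminophen (200 ct) $13.21: OTC medicine → 6.25% → $0.83
Total tax = $0.49 + $1.06 + $0.29 + $10.23 + $0.83 = $12.90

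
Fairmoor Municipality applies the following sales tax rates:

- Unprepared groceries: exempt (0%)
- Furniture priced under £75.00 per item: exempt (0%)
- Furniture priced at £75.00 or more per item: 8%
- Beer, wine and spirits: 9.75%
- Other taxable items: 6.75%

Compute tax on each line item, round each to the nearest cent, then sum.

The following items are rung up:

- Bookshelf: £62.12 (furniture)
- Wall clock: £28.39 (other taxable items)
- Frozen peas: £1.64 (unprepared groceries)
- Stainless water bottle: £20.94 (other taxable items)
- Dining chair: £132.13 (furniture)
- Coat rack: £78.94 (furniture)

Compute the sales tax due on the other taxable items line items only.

Wall clock £28.39: other taxable items → 6.75% → £1.92
Stainless water bottle £20.94: other taxable items → 6.75% → £1.41
Tax on other taxable items = £1.92 + £1.41 = £3.33

£3.33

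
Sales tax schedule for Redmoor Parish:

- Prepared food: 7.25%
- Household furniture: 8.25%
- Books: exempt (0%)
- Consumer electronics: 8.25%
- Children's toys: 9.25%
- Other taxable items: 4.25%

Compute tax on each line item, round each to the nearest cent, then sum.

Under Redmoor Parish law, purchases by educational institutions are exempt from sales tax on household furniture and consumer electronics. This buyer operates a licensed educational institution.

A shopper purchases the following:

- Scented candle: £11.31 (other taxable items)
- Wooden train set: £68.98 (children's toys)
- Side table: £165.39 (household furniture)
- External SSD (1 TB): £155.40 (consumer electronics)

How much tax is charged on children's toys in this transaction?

Wooden train set £68.98: children's toys → 9.25% → £6.38
Tax on children's toys = £6.38

£6.38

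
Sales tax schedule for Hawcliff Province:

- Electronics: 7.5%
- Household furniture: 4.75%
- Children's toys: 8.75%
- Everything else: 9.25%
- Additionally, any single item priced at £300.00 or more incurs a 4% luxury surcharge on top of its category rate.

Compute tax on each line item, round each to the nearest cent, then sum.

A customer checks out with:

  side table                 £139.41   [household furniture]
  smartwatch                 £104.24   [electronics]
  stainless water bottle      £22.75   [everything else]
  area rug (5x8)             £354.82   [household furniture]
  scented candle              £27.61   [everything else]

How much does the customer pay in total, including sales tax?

£698.97

Side table £139.41: household furniture → 4.75% → £6.62
Smartwatch £104.24: electronics → 7.5% → £7.82
Stainless water bottle £22.75: everything else → 9.25% → £2.10
Area rug (5x8) £354.82: household furniture → 4.75% + 4% surcharge = 8.75% → £31.05
Scented candle £27.61: everything else → 9.25% → £2.55
Subtotal = £648.83; tax = £50.14; total due = £698.97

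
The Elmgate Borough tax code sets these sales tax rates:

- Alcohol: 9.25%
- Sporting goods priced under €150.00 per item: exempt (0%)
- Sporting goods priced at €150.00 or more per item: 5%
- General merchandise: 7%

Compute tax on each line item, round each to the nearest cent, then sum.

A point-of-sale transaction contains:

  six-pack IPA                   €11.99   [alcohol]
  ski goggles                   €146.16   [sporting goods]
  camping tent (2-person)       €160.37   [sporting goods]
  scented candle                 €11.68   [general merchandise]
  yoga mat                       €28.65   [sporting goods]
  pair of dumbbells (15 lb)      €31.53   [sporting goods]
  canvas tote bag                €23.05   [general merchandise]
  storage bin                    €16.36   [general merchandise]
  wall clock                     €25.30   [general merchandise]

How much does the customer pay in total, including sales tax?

Six-pack IPA €11.99: alcohol → 9.25% → €1.11
Ski goggles €146.16: sporting goods, under €150.00 → 0% → €0.00
Camping tent (2-person) €160.37: sporting goods, €150.00 or more → 5% → €8.02
Scented candle €11.68: general merchandise → 7% → €0.82
Yoga mat €28.65: sporting goods, under €150.00 → 0% → €0.00
Pair of dumbbells (15 lb) €31.53: sporting goods, under €150.00 → 0% → €0.00
Canvas tote bag €23.05: general merchandise → 7% → €1.61
Storage bin €16.36: general merchandise → 7% → €1.15
Wall clock €25.30: general merchandise → 7% → €1.77
Subtotal = €455.09; tax = €14.48; total due = €469.57

€469.57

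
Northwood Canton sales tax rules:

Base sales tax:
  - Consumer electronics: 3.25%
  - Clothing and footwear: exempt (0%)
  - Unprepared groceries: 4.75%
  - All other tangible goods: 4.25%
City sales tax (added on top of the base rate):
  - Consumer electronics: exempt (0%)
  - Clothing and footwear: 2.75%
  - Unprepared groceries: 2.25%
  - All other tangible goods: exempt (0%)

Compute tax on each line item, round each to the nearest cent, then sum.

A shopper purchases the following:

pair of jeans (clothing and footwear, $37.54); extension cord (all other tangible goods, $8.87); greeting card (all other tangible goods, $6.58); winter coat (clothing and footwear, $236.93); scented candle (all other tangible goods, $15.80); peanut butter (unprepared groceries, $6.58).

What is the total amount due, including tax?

$321.64

Pair of jeans $37.54: clothing and footwear → 0% + 2.75% city = 2.75% → $1.03
Extension cord $8.87: all other tangible goods → 4.25% + 0% city = 4.25% → $0.38
Greeting card $6.58: all other tangible goods → 4.25% + 0% city = 4.25% → $0.28
Winter coat $236.93: clothing and footwear → 0% + 2.75% city = 2.75% → $6.52
Scented candle $15.80: all other tangible goods → 4.25% + 0% city = 4.25% → $0.67
Peanut butter $6.58: unprepared groceries → 4.75% + 2.25% city = 7% → $0.46
Subtotal = $312.30; tax = $9.34; total due = $321.64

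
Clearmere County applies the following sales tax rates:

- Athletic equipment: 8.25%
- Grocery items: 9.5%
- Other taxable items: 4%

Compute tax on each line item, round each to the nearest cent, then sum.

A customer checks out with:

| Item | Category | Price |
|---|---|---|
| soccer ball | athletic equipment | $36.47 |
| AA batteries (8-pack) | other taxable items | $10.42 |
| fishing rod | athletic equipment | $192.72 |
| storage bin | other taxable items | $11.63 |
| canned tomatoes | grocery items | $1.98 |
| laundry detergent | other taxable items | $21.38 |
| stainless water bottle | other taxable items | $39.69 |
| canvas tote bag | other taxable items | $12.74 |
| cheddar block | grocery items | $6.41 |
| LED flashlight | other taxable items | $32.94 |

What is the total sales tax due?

$24.88

Soccer ball $36.47: athletic equipment → 8.25% → $3.01
AA batteries (8-pack) $10.42: other taxable items → 4% → $0.42
Fishing rod $192.72: athletic equipment → 8.25% → $15.90
Storage bin $11.63: other taxable items → 4% → $0.47
Canned tomatoes $1.98: grocery items → 9.5% → $0.19
Laundry detergent $21.38: other taxable items → 4% → $0.86
Stainless water bottle $39.69: other taxable items → 4% → $1.59
Canvas tote bag $12.74: other taxable items → 4% → $0.51
Cheddar block $6.41: grocery items → 9.5% → $0.61
LED flashlight $32.94: other taxable items → 4% → $1.32
Total tax = $3.01 + $0.42 + $15.90 + $0.47 + $0.19 + $0.86 + $1.59 + $0.51 + $0.61 + $1.32 = $24.88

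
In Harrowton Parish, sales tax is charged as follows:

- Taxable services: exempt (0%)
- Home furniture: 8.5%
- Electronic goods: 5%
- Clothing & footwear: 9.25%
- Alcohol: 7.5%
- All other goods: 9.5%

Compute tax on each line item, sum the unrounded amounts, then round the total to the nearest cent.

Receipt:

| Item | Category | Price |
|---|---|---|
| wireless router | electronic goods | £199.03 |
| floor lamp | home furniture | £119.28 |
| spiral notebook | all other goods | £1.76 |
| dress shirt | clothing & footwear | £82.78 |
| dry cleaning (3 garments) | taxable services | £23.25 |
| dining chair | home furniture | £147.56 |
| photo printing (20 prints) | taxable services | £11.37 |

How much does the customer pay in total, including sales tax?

£625.49

Wireless router £199.03: electronic goods → 5% → £9.9515
Floor lamp £119.28: home furniture → 8.5% → £10.1388
Spiral notebook £1.76: all other goods → 9.5% → £0.1672
Dress shirt £82.78: clothing & footwear → 9.25% → £7.65715
Dry cleaning (3 garments) £23.25: taxable services → 0% → £0.00
Dining chair £147.56: home furniture → 8.5% → £12.5426
Photo printing (20 prints) £11.37: taxable services → 0% → £0.00
Subtotal = £585.03; unrounded tax = £40.45725 → £40.46; total due = £625.49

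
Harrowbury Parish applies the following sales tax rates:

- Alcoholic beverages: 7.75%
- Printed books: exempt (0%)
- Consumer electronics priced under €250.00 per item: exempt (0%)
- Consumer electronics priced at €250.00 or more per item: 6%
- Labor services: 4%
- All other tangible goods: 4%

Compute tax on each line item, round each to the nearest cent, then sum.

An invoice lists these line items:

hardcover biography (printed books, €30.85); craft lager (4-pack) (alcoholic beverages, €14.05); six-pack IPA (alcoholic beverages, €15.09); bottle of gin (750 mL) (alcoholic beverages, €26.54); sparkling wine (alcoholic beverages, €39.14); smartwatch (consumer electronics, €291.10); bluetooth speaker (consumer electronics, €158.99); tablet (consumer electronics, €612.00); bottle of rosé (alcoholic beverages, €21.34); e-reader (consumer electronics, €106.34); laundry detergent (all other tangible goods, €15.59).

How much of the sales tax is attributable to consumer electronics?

Smartwatch €291.10: consumer electronics, €250.00 or more → 6% → €17.47
Bluetooth speaker €158.99: consumer electronics, under €250.00 → 0% → €0.00
Tablet €612.00: consumer electronics, €250.00 or more → 6% → €36.72
E-reader €106.34: consumer electronics, under €250.00 → 0% → €0.00
Tax on consumer electronics = €17.47 + €0.00 + €36.72 + €0.00 = €54.19

€54.19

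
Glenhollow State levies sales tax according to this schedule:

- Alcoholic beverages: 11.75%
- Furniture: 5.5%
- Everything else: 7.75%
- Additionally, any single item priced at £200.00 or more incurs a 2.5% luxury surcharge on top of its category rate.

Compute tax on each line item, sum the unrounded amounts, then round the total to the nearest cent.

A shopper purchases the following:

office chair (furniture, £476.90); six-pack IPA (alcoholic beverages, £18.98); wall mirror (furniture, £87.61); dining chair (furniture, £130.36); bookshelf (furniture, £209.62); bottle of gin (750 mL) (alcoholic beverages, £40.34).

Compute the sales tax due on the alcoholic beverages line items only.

Six-pack IPA £18.98: alcoholic beverages → 11.75% → £2.23015
Bottle of gin (750 mL) £40.34: alcoholic beverages → 11.75% → £4.73995
Tax on alcoholic beverages: unrounded sum = £6.9701 → £6.97

£6.97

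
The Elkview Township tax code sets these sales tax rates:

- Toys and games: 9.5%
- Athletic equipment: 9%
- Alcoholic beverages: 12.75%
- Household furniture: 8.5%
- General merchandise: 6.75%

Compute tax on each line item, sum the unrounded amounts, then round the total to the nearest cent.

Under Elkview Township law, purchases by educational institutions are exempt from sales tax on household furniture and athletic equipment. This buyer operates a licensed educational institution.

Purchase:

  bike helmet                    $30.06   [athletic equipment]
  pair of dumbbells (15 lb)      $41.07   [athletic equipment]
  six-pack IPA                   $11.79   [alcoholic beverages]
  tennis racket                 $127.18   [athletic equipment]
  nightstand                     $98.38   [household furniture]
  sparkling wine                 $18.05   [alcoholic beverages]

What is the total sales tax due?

$3.80

Bike helmet $30.06: athletic equipment, buyer-exempt → 0% → $0.00
Pair of dumbbells (15 lb) $41.07: athletic equipment, buyer-exempt → 0% → $0.00
Six-pack IPA $11.79: alcoholic beverages → 12.75% → $1.503225
Tennis racket $127.18: athletic equipment, buyer-exempt → 0% → $0.00
Nightstand $98.38: household furniture, buyer-exempt → 0% → $0.00
Sparkling wine $18.05: alcoholic beverages → 12.75% → $2.301375
Unrounded tax sum = $3.8046 → $3.80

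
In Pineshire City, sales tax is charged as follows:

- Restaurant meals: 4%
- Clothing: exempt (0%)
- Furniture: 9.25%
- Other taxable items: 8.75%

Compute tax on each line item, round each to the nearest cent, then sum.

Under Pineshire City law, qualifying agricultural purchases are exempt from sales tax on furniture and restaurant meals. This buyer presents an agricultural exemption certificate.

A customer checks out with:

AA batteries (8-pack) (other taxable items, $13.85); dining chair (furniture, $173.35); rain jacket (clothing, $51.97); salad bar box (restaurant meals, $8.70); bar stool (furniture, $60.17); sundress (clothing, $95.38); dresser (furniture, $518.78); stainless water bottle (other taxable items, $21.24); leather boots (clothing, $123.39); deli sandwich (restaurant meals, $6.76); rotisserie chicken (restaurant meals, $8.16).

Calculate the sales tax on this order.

$3.07

AA batteries (8-pack) $13.85: other taxable items → 8.75% → $1.21
Dining chair $173.35: furniture, buyer-exempt → 0% → $0.00
Rain jacket $51.97: clothing → 0% → $0.00
Salad bar box $8.70: restaurant meals, buyer-exempt → 0% → $0.00
Bar stool $60.17: furniture, buyer-exempt → 0% → $0.00
Sundress $95.38: clothing → 0% → $0.00
Dresser $518.78: furniture, buyer-exempt → 0% → $0.00
Stainless water bottle $21.24: other taxable items → 8.75% → $1.86
Leather boots $123.39: clothing → 0% → $0.00
Deli sandwich $6.76: restaurant meals, buyer-exempt → 0% → $0.00
Rotisserie chicken $8.16: restaurant meals, buyer-exempt → 0% → $0.00
Total tax = $1.21 + $1.86 = $3.07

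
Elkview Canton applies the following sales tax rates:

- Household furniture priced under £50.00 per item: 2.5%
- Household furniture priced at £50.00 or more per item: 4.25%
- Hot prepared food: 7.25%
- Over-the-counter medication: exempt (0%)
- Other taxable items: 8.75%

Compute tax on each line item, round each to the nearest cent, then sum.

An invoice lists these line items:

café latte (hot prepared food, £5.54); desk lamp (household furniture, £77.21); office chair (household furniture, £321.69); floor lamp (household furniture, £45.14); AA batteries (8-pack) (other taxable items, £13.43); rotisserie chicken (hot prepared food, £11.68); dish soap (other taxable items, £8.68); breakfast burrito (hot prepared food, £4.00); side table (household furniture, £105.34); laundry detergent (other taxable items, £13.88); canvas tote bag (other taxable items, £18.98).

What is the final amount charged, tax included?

£654.48

Café latte £5.54: hot prepared food → 7.25% → £0.40
Desk lamp £77.21: household furniture, £50.00 or more → 4.25% → £3.28
Office chair £321.69: household furniture, £50.00 or more → 4.25% → £13.67
Floor lamp £45.14: household furniture, under £50.00 → 2.5% → £1.13
AA batteries (8-pack) £13.43: other taxable items → 8.75% → £1.18
Rotisserie chicken £11.68: hot prepared food → 7.25% → £0.85
Dish soap £8.68: other taxable items → 8.75% → £0.76
Breakfast burrito £4.00: hot prepared food → 7.25% → £0.29
Side table £105.34: household furniture, £50.00 or more → 4.25% → £4.48
Laundry detergent £13.88: other taxable items → 8.75% → £1.21
Canvas tote bag £18.98: other taxable items → 8.75% → £1.66
Subtotal = £625.57; tax = £28.91; total due = £654.48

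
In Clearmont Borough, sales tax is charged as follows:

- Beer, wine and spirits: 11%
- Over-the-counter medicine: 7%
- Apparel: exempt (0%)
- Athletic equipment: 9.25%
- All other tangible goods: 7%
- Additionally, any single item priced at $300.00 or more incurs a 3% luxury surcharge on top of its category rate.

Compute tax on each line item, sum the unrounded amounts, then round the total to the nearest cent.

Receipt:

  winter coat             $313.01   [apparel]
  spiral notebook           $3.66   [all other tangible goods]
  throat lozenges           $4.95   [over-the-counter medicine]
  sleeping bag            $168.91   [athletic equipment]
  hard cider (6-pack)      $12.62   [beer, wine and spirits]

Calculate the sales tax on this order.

Winter coat $313.01: apparel → 0% + 3% surcharge = 3% → $9.3903
Spiral notebook $3.66: all other tangible goods → 7% → $0.2562
Throat lozenges $4.95: over-the-counter medicine → 7% → $0.3465
Sleeping bag $168.91: athletic equipment → 9.25% → $15.624175
Hard cider (6-pack) $12.62: beer, wine and spirits → 11% → $1.3882
Unrounded tax sum = $27.005375 → $27.01

$27.01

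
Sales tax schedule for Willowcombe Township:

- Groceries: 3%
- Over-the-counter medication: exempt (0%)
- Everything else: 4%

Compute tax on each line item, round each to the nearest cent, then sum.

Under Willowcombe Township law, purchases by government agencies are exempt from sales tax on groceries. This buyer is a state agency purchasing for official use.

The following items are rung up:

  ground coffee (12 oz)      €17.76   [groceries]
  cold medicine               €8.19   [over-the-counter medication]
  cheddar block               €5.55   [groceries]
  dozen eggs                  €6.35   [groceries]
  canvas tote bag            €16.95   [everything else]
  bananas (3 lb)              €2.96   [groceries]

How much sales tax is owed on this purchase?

Ground coffee (12 oz) €17.76: groceries, buyer-exempt → 0% → €0.00
Cold medicine €8.19: over-the-counter medication → 0% → €0.00
Cheddar block €5.55: groceries, buyer-exempt → 0% → €0.00
Dozen eggs €6.35: groceries, buyer-exempt → 0% → €0.00
Canvas tote bag €16.95: everything else → 4% → €0.68
Bananas (3 lb) €2.96: groceries, buyer-exempt → 0% → €0.00
Total tax = €0.68

€0.68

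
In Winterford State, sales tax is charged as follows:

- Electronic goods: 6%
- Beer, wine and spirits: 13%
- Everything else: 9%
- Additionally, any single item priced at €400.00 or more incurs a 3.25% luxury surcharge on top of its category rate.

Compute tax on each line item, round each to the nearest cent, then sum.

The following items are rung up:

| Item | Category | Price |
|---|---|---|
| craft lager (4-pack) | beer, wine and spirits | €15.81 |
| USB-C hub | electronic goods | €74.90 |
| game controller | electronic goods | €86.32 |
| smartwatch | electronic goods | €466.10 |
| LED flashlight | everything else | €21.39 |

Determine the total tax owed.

Craft lager (4-pack) €15.81: beer, wine and spirits → 13% → €2.06
USB-C hub €74.90: electronic goods → 6% → €4.49
Game controller €86.32: electronic goods → 6% → €5.18
Smartwatch €466.10: electronic goods → 6% + 3.25% surcharge = 9.25% → €43.11
LED flashlight €21.39: everything else → 9% → €1.93
Total tax = €2.06 + €4.49 + €5.18 + €43.11 + €1.93 = €56.77

€56.77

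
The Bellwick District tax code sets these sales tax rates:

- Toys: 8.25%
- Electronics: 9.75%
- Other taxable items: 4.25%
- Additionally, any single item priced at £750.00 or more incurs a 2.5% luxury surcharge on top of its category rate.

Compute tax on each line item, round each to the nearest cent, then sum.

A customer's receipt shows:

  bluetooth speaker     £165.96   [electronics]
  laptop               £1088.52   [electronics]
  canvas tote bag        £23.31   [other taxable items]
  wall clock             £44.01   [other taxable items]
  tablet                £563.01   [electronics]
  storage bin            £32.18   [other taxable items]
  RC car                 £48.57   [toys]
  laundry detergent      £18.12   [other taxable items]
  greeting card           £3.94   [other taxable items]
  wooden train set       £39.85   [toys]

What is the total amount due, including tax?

£2244.35

Bluetooth speaker £165.96: electronics → 9.75% → £16.18
Laptop £1088.52: electronics → 9.75% + 2.5% surcharge = 12.25% → £133.34
Canvas tote bag £23.31: other taxable items → 4.25% → £0.99
Wall clock £44.01: other taxable items → 4.25% → £1.87
Tablet £563.01: electronics → 9.75% → £54.89
Storage bin £32.18: other taxable items → 4.25% → £1.37
RC car £48.57: toys → 8.25% → £4.01
Laundry detergent £18.12: other taxable items → 4.25% → £0.77
Greeting card £3.94: other taxable items → 4.25% → £0.17
Wooden train set £39.85: toys → 8.25% → £3.29
Subtotal = £2027.47; tax = £216.88; total due = £2244.35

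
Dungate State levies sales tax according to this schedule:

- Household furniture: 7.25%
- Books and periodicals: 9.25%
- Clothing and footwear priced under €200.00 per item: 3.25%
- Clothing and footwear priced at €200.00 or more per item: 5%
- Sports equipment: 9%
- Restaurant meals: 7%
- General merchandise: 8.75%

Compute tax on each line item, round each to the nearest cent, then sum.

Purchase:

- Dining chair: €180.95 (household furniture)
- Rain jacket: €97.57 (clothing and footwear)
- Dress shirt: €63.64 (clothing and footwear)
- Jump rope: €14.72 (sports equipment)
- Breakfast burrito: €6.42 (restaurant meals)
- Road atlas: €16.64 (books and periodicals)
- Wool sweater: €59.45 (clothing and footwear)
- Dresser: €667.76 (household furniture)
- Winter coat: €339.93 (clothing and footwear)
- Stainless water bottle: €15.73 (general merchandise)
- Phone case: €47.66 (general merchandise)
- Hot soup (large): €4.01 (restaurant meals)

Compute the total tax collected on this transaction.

€94.84

Dining chair €180.95: household furniture → 7.25% → €13.12
Rain jacket €97.57: clothing and footwear, under €200.00 → 3.25% → €3.17
Dress shirt €63.64: clothing and footwear, under €200.00 → 3.25% → €2.07
Jump rope €14.72: sports equipment → 9% → €1.32
Breakfast burrito €6.42: restaurant meals → 7% → €0.45
Road atlas €16.64: books and periodicals → 9.25% → €1.54
Wool sweater €59.45: clothing and footwear, under €200.00 → 3.25% → €1.93
Dresser €667.76: household furniture → 7.25% → €48.41
Winter coat €339.93: clothing and footwear, €200.00 or more → 5% → €17.00
Stainless water bottle €15.73: general merchandise → 8.75% → €1.38
Phone case €47.66: general merchandise → 8.75% → €4.17
Hot soup (large) €4.01: restaurant meals → 7% → €0.28
Total tax = €13.12 + €3.17 + €2.07 + €1.32 + €0.45 + €1.54 + €1.93 + €48.41 + €17.00 + €1.38 + €4.17 + €0.28 = €94.84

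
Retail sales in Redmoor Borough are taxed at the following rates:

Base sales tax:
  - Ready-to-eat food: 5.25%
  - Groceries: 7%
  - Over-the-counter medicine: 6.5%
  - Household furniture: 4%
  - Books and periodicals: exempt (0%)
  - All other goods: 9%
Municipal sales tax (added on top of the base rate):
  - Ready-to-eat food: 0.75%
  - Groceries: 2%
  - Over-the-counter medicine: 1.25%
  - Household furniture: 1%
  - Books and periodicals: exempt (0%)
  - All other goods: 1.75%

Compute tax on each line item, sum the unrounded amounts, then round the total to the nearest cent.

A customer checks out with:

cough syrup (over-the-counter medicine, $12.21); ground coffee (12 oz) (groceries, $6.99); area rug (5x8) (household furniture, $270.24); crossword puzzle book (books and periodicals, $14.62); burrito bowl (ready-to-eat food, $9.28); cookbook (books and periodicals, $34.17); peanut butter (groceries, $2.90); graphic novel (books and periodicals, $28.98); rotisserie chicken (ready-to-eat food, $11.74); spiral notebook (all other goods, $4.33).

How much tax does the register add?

$17.08

Cough syrup $12.21: over-the-counter medicine → 6.5% + 1.25% municipal = 7.75% → $0.946275
Ground coffee (12 oz) $6.99: groceries → 7% + 2% municipal = 9% → $0.6291
Area rug (5x8) $270.24: household furniture → 4% + 1% municipal = 5% → $13.512
Crossword puzzle book $14.62: books and periodicals → 0% + 0% municipal = 0% → $0.00
Burrito bowl $9.28: ready-to-eat food → 5.25% + 0.75% municipal = 6% → $0.5568
Cookbook $34.17: books and periodicals → 0% + 0% municipal = 0% → $0.00
Peanut butter $2.90: groceries → 7% + 2% municipal = 9% → $0.261
Graphic novel $28.98: books and periodicals → 0% + 0% municipal = 0% → $0.00
Rotisserie chicken $11.74: ready-to-eat food → 5.25% + 0.75% municipal = 6% → $0.7044
Spiral notebook $4.33: all other goods → 9% + 1.75% municipal = 10.75% → $0.465475
Unrounded tax sum = $17.07505 → $17.08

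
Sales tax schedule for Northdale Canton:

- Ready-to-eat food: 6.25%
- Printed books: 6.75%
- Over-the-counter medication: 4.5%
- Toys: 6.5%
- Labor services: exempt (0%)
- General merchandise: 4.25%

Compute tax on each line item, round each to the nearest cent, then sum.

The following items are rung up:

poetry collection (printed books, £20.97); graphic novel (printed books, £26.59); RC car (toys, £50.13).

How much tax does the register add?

£6.47

Poetry collection £20.97: printed books → 6.75% → £1.42
Graphic novel £26.59: printed books → 6.75% → £1.79
RC car £50.13: toys → 6.5% → £3.26
Total tax = £1.42 + £1.79 + £3.26 = £6.47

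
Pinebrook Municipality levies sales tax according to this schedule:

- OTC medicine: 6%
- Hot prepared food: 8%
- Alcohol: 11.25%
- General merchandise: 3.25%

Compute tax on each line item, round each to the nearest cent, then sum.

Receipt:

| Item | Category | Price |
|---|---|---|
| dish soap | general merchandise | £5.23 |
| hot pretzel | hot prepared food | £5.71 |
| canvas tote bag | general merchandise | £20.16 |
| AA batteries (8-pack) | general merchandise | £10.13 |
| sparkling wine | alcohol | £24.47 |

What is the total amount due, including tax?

£70.07

Dish soap £5.23: general merchandise → 3.25% → £0.17
Hot pretzel £5.71: hot prepared food → 8% → £0.46
Canvas tote bag £20.16: general merchandise → 3.25% → £0.66
AA batteries (8-pack) £10.13: general merchandise → 3.25% → £0.33
Sparkling wine £24.47: alcohol → 11.25% → £2.75
Subtotal = £65.70; tax = £4.37; total due = £70.07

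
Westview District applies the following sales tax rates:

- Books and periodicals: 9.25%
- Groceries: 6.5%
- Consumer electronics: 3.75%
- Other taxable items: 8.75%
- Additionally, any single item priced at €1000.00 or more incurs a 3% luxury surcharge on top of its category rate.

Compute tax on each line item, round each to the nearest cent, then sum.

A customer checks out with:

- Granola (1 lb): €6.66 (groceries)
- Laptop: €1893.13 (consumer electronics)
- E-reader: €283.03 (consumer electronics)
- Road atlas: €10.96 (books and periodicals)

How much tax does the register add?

€139.84

Granola (1 lb) €6.66: groceries → 6.5% → €0.43
Laptop €1893.13: consumer electronics → 3.75% + 3% surcharge = 6.75% → €127.79
E-reader €283.03: consumer electronics → 3.75% → €10.61
Road atlas €10.96: books and periodicals → 9.25% → €1.01
Total tax = €0.43 + €127.79 + €10.61 + €1.01 = €139.84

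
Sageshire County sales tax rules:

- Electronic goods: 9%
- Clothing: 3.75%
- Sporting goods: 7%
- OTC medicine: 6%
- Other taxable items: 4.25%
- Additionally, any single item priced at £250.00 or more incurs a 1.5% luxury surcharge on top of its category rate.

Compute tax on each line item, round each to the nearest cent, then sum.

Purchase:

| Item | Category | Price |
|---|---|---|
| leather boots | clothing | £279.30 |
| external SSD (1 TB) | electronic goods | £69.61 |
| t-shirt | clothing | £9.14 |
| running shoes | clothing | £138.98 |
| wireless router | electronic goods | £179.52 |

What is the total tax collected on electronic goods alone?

External SSD (1 TB) £69.61: electronic goods → 9% → £6.26
Wireless router £179.52: electronic goods → 9% → £16.16
Tax on electronic goods = £6.26 + £16.16 = £22.42

£22.42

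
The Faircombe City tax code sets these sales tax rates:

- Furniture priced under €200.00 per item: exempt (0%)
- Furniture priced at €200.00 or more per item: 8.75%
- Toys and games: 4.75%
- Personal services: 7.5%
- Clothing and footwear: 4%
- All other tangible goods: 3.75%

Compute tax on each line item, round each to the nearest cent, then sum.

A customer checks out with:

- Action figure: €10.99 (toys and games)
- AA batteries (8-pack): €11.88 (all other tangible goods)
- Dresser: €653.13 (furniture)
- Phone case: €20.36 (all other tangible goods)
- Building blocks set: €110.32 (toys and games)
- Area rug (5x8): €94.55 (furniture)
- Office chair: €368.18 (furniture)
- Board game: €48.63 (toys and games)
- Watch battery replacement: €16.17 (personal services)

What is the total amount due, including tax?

Action figure €10.99: toys and games → 4.75% → €0.52
AA batteries (8-pack) €11.88: all other tangible goods → 3.75% → €0.45
Dresser €653.13: furniture, €200.00 or more → 8.75% → €57.15
Phone case €20.36: all other tangible goods → 3.75% → €0.76
Building blocks set €110.32: toys and games → 4.75% → €5.24
Area rug (5x8) €94.55: furniture, under €200.00 → 0% → €0.00
Office chair €368.18: furniture, €200.00 or more → 8.75% → €32.22
Board game €48.63: toys and games → 4.75% → €2.31
Watch battery replacement €16.17: personal services → 7.5% → €1.21
Subtotal = €1334.21; tax = €99.86; total due = €1434.07

€1434.07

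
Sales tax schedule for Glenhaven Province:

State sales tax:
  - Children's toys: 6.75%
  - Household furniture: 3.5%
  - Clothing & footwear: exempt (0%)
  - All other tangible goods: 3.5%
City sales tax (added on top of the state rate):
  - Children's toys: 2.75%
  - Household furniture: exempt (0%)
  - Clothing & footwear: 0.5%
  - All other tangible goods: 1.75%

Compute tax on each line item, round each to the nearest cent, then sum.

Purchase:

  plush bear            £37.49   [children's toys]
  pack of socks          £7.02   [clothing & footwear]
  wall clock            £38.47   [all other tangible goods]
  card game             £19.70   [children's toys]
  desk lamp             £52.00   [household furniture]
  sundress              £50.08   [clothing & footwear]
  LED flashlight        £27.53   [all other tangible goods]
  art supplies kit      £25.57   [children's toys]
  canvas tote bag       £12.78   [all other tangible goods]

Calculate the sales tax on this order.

£14.11

Plush bear £37.49: children's toys → 6.75% + 2.75% city = 9.5% → £3.56
Pack of socks £7.02: clothing & footwear → 0% + 0.5% city = 0.5% → £0.04
Wall clock £38.47: all other tangible goods → 3.5% + 1.75% city = 5.25% → £2.02
Card game £19.70: children's toys → 6.75% + 2.75% city = 9.5% → £1.87
Desk lamp £52.00: household furniture → 3.5% + 0% city = 3.5% → £1.82
Sundress £50.08: clothing & footwear → 0% + 0.5% city = 0.5% → £0.25
LED flashlight £27.53: all other tangible goods → 3.5% + 1.75% city = 5.25% → £1.45
Art supplies kit £25.57: children's toys → 6.75% + 2.75% city = 9.5% → £2.43
Canvas tote bag £12.78: all other tangible goods → 3.5% + 1.75% city = 5.25% → £0.67
Total tax = £3.56 + £0.04 + £2.02 + £1.87 + £1.82 + £0.25 + £1.45 + £2.43 + £0.67 = £14.11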